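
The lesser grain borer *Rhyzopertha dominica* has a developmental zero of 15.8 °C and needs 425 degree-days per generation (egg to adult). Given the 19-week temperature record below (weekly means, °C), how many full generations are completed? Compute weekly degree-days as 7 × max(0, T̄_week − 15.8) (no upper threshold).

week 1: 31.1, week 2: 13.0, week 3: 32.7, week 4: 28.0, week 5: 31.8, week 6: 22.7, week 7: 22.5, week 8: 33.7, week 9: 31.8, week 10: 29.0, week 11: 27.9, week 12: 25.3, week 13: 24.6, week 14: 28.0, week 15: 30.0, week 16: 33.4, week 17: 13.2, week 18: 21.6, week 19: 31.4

Weekly DD (7 × max(0, T̄ − 15.8)): 107.1, 0.0, 118.3, 85.4, 112.0, 48.3, 46.9, 125.3, 112.0, 92.4, 84.7, 66.5, 61.6, 85.4, 99.4, 123.2, 0.0, 40.6, 109.2.
Season total = 1518.3 DD.
Complete generations = ⌊1518.3 / 425⌋ = 3.

3 generations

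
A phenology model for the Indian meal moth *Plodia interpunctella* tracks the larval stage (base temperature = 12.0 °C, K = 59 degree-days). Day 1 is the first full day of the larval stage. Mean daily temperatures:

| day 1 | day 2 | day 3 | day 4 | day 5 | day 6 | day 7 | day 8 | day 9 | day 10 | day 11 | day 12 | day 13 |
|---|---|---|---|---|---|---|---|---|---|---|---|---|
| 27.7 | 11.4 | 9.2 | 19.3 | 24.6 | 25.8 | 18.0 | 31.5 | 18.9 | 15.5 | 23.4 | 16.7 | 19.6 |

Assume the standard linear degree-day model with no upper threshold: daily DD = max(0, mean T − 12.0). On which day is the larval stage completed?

day 8

Daily DD above 12.0 °C: 15.7, 0.0, 0.0, 7.3, 12.6, 13.8, 6.0, 19.5, 6.9, 3.5, 11.4, 4.7, 7.6.
Cumulative: 15.7, 15.7, 15.7, 23.0, 35.6, 49.4, 55.4, 74.9, 81.8, 85.3, 96.7, 101.4, 109.0.
The total first reaches 59 DD on day 8.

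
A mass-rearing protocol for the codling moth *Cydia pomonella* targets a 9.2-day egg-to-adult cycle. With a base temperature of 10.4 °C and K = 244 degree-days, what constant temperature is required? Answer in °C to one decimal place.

36.9 °C

Required daily accumulation = 244 / 9.2 = 26.522 DD/day.
T = T_base + 26.522 = 10.4 + 26.522 = 36.922 ≈ 36.9 °C.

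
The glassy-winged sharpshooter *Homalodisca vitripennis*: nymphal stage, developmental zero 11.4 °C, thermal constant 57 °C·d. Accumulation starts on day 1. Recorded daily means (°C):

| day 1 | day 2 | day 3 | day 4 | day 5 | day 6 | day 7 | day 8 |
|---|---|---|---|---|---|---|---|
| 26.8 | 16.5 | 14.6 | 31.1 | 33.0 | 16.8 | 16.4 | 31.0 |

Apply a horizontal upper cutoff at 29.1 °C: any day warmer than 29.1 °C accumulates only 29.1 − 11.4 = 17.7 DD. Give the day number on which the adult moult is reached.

day 5

Daily DD above 11.4 °C (capped at 17.7): 15.4, 5.1, 3.2, 17.7, 17.7, 5.4, 5.0, 17.7.
Cumulative: 15.4, 20.5, 23.7, 41.4, 59.1, 64.5, 69.5, 87.2.
The total first reaches 57 DD on day 5.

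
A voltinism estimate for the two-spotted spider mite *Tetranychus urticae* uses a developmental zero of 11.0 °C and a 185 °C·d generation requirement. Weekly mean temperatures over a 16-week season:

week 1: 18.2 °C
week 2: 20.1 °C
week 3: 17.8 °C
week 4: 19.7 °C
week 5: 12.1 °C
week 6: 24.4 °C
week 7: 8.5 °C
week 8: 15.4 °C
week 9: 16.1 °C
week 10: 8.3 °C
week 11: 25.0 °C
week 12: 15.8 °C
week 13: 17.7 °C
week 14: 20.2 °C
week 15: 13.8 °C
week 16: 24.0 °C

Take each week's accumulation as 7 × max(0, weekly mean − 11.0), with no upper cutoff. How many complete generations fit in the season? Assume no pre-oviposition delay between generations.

Weekly DD (7 × max(0, T̄ − 11.0)): 50.4, 63.7, 47.6, 60.9, 7.7, 93.8, 0.0, 30.8, 35.7, 0.0, 98.0, 33.6, 46.9, 64.4, 19.6, 91.0.
Season total = 744.1 DD.
Complete generations = ⌊744.1 / 185⌋ = 4.

4 generations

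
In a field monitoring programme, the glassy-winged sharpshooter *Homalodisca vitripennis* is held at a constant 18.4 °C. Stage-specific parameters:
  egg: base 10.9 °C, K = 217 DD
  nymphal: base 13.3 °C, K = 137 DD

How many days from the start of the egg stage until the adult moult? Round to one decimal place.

55.8 days

egg: 217 / (18.4 − 10.9) = 217 / 7.5 = 28.933 d.
nymphal: 137 / (18.4 − 13.3) = 137 / 5.1 = 26.863 d.
Sum = 55.796 ≈ 55.8 days.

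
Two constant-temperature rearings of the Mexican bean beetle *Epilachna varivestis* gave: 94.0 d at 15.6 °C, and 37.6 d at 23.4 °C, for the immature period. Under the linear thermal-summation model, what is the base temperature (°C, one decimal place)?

Equal thermal constants: D₁(T₁ − T_b) = D₂(T₂ − T_b).
94.0·(15.6 − T_b) = 37.6·(23.4 − T_b)
T_b = (94.0·15.6 − 37.6·23.4) / (94.0 − 37.6) = 586.56 / 56.4 = 10.400 °C ≈ 10.4 °C.

10.4 °C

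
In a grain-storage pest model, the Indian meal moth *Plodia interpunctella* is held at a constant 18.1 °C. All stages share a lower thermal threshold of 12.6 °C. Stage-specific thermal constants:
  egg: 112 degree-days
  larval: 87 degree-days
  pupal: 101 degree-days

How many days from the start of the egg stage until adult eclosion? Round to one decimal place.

54.5 days

Daily accumulation at 18.1 °C = 18.1 − 12.6 = 5.5 DD/day.
Total K = 112 + 87 + 101 = 300 DD.
Total duration = 300 / 5.5 = 54.545 ≈ 54.5 days.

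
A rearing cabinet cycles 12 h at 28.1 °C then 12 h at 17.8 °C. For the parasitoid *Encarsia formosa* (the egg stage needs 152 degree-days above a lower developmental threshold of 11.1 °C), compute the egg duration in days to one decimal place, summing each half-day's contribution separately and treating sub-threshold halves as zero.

Day half: max(0, 28.1 − 11.1) × 0.5 = 17.0 × 0.5 = 8.50 DD.
Night half: max(0, 17.8 − 11.1) × 0.5 = 6.7 × 0.5 = 3.35 DD.
Per 24 h: 11.85 DD/day.
Duration = 152 / 11.85 = 12.827 ≈ 12.8 days.

12.8 days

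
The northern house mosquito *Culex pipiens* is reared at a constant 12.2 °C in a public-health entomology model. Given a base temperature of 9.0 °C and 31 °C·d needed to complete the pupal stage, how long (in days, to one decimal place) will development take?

9.7 days

Daily accumulation = 12.2 − 9.0 = 3.2 DD/day.
Duration = 31 / 3.2 = 9.688 ≈ 9.7 days.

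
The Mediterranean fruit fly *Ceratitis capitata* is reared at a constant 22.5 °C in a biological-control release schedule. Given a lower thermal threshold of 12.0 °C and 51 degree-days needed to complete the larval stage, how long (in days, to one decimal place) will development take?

Daily accumulation = 22.5 − 12.0 = 10.5 DD/day.
Duration = 51 / 10.5 = 4.857 ≈ 4.9 days.

4.9 days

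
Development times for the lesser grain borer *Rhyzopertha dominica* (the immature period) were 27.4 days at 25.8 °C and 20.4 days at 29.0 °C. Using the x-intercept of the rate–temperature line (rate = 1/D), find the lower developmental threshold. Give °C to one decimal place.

16.5 °C

Under the model K = D·(T − T_b), so D₁·(T₁ − T_b) = D₂·(T₂ − T_b).
27.4·(25.8 − T_b) = 20.4·(29.0 − T_b)
T_b = (27.4·25.8 − 20.4·29.0) / (27.4 − 20.4) = 115.32 / 7.0 = 16.474 °C ≈ 16.5 °C.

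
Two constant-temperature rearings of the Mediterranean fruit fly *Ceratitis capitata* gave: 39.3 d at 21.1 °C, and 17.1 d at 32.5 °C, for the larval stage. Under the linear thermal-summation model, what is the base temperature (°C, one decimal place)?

12.3 °C

Under the model K = D·(T − T_b), so D₁·(T₁ − T_b) = D₂·(T₂ − T_b).
39.3·(21.1 − T_b) = 17.1·(32.5 − T_b)
T_b = (39.3·21.1 − 17.1·32.5) / (39.3 − 17.1) = 273.48 / 22.2 = 12.319 °C ≈ 12.3 °C.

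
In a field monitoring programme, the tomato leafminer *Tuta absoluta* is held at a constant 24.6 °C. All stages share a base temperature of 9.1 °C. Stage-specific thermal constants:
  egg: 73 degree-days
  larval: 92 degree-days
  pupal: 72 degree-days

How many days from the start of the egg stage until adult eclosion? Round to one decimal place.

15.3 days

Daily accumulation at 24.6 °C = 24.6 − 9.1 = 15.5 DD/day.
Total K = 73 + 92 + 72 = 237 DD.
Total duration = 237 / 15.5 = 15.290 ≈ 15.3 days.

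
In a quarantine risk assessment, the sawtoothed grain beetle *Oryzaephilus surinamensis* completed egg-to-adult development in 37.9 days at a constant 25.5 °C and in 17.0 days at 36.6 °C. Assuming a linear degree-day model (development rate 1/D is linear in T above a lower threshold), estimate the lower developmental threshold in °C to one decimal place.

Equal thermal constants: D₁(T₁ − T_b) = D₂(T₂ − T_b).
37.9·(25.5 − T_b) = 17.0·(36.6 − T_b)
T_b = (37.9·25.5 − 17.0·36.6) / (37.9 − 17.0) = 344.25 / 20.9 = 16.471 °C ≈ 16.5 °C.

16.5 °C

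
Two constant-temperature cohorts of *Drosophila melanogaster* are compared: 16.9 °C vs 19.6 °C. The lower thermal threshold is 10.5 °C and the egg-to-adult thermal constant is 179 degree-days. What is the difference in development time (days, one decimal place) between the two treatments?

At 16.9 °C: 179 / (16.9 − 10.5) = 179 / 6.4 = 27.969 d.
At 19.6 °C: 179 / (19.6 − 10.5) = 179 / 9.1 = 19.670 d.
Difference = |27.969 − 19.670| = 8.298 ≈ 8.3 days.

8.3 days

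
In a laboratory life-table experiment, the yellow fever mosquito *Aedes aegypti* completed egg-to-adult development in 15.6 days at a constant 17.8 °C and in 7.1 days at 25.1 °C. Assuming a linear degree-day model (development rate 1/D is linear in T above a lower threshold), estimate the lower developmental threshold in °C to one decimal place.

Under the model K = D·(T − T_b), so D₁·(T₁ − T_b) = D₂·(T₂ − T_b).
15.6·(17.8 − T_b) = 7.1·(25.1 − T_b)
T_b = (15.6·17.8 − 7.1·25.1) / (15.6 − 7.1) = 99.47 / 8.5 = 11.702 °C ≈ 11.7 °C.

11.7 °C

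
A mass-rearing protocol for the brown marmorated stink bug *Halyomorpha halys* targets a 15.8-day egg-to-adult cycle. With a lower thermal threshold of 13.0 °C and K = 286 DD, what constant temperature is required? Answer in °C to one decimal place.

Required daily accumulation = 286 / 15.8 = 18.101 DD/day.
T = T_base + 18.101 = 13.0 + 18.101 = 31.101 ≈ 31.1 °C.

31.1 °C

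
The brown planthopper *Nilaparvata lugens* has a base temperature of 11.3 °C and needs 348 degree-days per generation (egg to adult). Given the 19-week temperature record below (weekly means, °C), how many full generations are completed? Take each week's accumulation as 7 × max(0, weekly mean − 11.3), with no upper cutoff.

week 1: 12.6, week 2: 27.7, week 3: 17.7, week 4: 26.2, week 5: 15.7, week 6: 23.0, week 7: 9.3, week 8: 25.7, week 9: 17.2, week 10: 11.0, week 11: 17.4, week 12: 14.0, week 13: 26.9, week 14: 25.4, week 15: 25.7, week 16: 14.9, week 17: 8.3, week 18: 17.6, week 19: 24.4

Weekly DD (7 × max(0, T̄ − 11.3)): 9.1, 114.8, 44.8, 104.3, 30.8, 81.9, 0.0, 100.8, 41.3, 0.0, 42.7, 18.9, 109.2, 98.7, 100.8, 25.2, 0.0, 44.1, 91.7.
Season total = 1059.1 DD.
Complete generations = ⌊1059.1 / 348⌋ = 3.

3 generations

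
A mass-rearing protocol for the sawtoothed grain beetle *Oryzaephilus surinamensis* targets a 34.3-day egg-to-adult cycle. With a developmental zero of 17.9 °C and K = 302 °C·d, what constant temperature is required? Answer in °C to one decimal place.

Required daily accumulation = 302 / 34.3 = 8.805 DD/day.
T = T_base + 8.805 = 17.9 + 8.805 = 26.705 ≈ 26.7 °C.

26.7 °C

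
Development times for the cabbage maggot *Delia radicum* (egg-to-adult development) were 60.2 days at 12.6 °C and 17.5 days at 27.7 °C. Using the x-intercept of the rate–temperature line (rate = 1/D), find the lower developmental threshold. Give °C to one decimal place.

Under the model K = D·(T − T_b), so D₁·(T₁ − T_b) = D₂·(T₂ − T_b).
60.2·(12.6 − T_b) = 17.5·(27.7 − T_b)
T_b = (60.2·12.6 − 17.5·27.7) / (60.2 − 17.5) = 273.77 / 42.7 = 6.411 °C ≈ 6.4 °C.

6.4 °C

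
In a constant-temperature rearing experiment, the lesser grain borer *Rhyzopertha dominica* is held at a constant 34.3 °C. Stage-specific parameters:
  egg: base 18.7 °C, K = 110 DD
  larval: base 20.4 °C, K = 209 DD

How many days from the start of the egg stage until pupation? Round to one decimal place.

egg: 110 / (34.3 − 18.7) = 110 / 15.6 = 7.051 d.
larval: 209 / (34.3 − 20.4) = 209 / 13.9 = 15.036 d.
Sum = 22.087 ≈ 22.1 days.

22.1 days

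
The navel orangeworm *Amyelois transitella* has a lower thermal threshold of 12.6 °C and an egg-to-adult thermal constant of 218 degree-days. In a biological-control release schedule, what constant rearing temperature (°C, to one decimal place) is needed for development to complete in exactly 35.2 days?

18.8 °C

Required daily accumulation = 218 / 35.2 = 6.193 DD/day.
T = T_base + 6.193 = 12.6 + 6.193 = 18.793 ≈ 18.8 °C.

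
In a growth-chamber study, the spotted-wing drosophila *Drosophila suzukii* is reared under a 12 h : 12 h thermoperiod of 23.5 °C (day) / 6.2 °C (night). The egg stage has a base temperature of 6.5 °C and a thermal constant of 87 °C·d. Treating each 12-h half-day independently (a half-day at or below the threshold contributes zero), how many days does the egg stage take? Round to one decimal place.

Day half: max(0, 23.5 − 6.5) × 0.5 = 17.0 × 0.5 = 8.50 DD.
Night half: max(0, 6.2 − 6.5) × 0.5 = 0.0 × 0.5 = 0.00 DD.
Per 24 h: 8.50 DD/day.
Duration = 87 / 8.50 = 10.235 ≈ 10.2 days.

10.2 days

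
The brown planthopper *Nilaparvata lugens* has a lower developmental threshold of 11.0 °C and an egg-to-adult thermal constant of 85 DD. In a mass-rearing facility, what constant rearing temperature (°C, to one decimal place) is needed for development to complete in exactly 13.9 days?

17.1 °C

Required daily accumulation = 85 / 13.9 = 6.115 DD/day.
T = T_base + 6.115 = 11.0 + 6.115 = 17.115 ≈ 17.1 °C.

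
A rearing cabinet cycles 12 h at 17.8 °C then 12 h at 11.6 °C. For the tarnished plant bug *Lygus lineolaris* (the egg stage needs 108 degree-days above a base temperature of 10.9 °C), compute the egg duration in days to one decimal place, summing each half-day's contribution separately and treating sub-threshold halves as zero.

Day half: max(0, 17.8 − 10.9) × 0.5 = 6.9 × 0.5 = 3.45 DD.
Night half: max(0, 11.6 − 10.9) × 0.5 = 0.7 × 0.5 = 0.35 DD.
Per 24 h: 3.80 DD/day.
Duration = 108 / 3.80 = 28.421 ≈ 28.4 days.

28.4 days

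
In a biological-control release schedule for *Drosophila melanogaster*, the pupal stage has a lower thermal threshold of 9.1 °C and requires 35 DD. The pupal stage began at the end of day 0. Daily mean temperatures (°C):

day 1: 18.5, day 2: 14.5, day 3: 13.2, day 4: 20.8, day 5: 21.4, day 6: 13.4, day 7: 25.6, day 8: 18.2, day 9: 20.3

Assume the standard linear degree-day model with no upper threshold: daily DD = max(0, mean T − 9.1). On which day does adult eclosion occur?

Daily DD above 9.1 °C: 9.4, 5.4, 4.1, 11.7, 12.3, 4.3, 16.5, 9.1, 11.2.
Cumulative: 9.4, 14.8, 18.9, 30.6, 42.9, 47.2, 63.7, 72.8, 84.0.
The total first reaches 35 DD on day 5.

day 5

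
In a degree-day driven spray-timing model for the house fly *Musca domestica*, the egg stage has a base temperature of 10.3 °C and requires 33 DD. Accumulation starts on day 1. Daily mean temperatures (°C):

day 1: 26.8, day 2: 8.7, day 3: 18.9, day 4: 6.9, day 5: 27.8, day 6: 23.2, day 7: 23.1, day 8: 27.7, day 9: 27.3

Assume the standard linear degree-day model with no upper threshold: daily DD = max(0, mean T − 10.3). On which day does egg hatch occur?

Daily DD above 10.3 °C: 16.5, 0.0, 8.6, 0.0, 17.5, 12.9, 12.8, 17.4, 17.0.
Cumulative: 16.5, 16.5, 25.1, 25.1, 42.6, 55.5, 68.3, 85.7, 102.7.
The total first reaches 33 DD on day 5.

day 5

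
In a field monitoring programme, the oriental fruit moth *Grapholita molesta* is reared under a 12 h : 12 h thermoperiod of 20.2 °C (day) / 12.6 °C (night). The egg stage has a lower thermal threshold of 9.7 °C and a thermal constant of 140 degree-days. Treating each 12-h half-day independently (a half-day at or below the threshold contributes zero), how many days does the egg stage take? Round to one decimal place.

20.9 days

Day half: max(0, 20.2 − 9.7) × 0.5 = 10.5 × 0.5 = 5.25 DD.
Night half: max(0, 12.6 − 9.7) × 0.5 = 2.9 × 0.5 = 1.45 DD.
Per 24 h: 6.70 DD/day.
Duration = 140 / 6.70 = 20.896 ≈ 20.9 days.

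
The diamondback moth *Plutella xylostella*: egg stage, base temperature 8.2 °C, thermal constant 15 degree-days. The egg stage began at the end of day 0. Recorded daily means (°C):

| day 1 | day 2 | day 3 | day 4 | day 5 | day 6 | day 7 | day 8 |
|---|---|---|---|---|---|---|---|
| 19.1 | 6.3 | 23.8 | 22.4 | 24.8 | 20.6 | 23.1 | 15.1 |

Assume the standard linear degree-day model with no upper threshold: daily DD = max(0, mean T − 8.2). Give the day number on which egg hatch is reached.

Daily DD above 8.2 °C: 10.9, 0.0, 15.6, 14.2, 16.6, 12.4, 14.9, 6.9.
Cumulative: 10.9, 10.9, 26.5, 40.7, 57.3, 69.7, 84.6, 91.5.
The total first reaches 15 DD on day 3.

day 3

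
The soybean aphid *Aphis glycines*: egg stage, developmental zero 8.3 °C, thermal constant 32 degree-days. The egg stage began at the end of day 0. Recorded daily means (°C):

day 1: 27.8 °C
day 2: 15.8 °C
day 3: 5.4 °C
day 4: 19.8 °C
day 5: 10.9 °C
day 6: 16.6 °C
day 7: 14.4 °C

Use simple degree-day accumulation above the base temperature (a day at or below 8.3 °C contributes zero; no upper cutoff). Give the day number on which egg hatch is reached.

Daily DD above 8.3 °C: 19.5, 7.5, 0.0, 11.5, 2.6, 8.3, 6.1.
Cumulative: 19.5, 27.0, 27.0, 38.5, 41.1, 49.4, 55.5.
The total first reaches 32 DD on day 4.

day 4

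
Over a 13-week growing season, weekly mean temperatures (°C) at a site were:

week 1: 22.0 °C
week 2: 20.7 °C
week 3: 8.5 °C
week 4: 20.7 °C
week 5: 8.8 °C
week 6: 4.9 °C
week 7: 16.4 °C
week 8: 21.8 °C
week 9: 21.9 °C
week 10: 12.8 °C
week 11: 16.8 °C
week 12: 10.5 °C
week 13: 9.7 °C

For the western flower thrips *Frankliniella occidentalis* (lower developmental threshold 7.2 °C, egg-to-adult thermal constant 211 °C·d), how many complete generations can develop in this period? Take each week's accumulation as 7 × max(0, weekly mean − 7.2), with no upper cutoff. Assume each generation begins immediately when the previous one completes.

3 generations

Weekly DD (7 × max(0, T̄ − 7.2)): 103.6, 94.5, 9.1, 94.5, 11.2, 0.0, 64.4, 102.2, 102.9, 39.2, 67.2, 23.1, 17.5.
Season total = 729.4 DD.
Complete generations = ⌊729.4 / 211⌋ = 3.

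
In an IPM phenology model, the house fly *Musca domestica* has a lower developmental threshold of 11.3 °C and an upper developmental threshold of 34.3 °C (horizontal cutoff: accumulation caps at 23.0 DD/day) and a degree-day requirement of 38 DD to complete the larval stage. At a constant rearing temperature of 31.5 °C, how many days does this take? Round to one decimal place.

Daily accumulation = 31.5 − 11.3 = 20.2 DD/day.
Duration = 38 / 20.2 = 1.881 ≈ 1.9 days.

1.9 days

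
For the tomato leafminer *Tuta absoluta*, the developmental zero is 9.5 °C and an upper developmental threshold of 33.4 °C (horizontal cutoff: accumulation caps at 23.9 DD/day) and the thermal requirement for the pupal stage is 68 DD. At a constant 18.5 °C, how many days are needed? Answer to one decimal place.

7.6 days

Daily accumulation = 18.5 − 9.5 = 9.0 DD/day.
Duration = 68 / 9.0 = 7.556 ≈ 7.6 days.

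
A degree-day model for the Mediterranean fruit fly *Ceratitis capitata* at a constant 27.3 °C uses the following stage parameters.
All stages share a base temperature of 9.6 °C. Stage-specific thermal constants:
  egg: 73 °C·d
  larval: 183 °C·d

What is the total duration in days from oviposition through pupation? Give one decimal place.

14.5 days

Daily accumulation at 27.3 °C = 27.3 − 9.6 = 17.7 DD/day.
Total K = 73 + 183 = 256 DD.
Total duration = 256 / 17.7 = 14.463 ≈ 14.5 days.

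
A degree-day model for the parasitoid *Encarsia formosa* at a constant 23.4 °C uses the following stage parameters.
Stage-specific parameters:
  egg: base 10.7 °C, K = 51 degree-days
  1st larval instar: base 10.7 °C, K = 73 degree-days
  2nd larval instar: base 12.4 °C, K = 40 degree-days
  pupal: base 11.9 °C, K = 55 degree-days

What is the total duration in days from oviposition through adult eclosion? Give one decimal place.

egg: 51 / (23.4 − 10.7) = 51 / 12.7 = 4.016 d.
1st larval instar: 73 / (23.4 − 10.7) = 73 / 12.7 = 5.748 d.
2nd larval instar: 40 / (23.4 − 12.4) = 40 / 11.0 = 3.636 d.
pupal: 55 / (23.4 − 11.9) = 55 / 11.5 = 4.783 d.
Sum = 18.183 ≈ 18.2 days.

18.2 days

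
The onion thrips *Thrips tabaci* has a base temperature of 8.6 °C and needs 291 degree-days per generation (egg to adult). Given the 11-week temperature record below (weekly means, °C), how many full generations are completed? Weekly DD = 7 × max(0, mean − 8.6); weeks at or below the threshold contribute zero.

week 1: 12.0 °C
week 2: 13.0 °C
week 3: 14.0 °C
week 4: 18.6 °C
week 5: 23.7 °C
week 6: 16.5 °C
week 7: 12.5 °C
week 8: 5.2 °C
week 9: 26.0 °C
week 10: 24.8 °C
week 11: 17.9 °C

Weekly DD (7 × max(0, T̄ − 8.6)): 23.8, 30.8, 37.8, 70.0, 105.7, 55.3, 27.3, 0.0, 121.8, 113.4, 65.1.
Season total = 651.0 DD.
Complete generations = ⌊651.0 / 291⌋ = 2.

2 generations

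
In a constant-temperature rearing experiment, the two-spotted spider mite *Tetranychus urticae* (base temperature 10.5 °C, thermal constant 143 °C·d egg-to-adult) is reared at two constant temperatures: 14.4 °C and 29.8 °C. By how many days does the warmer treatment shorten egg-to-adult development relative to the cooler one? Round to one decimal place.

29.3 days

At 14.4 °C: 143 / (14.4 − 10.5) = 143 / 3.9 = 36.667 d.
At 29.8 °C: 143 / (29.8 − 10.5) = 143 / 19.3 = 7.409 d.
Difference = |36.667 − 7.409| = 29.257 ≈ 29.3 days.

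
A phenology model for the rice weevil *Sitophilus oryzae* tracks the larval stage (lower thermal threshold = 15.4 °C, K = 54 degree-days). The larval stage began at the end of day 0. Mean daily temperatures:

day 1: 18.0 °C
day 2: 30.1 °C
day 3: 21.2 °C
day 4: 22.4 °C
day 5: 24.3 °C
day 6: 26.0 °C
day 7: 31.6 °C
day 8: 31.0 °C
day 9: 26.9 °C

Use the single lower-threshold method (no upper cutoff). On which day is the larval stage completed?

day 7

Daily DD above 15.4 °C: 2.6, 14.7, 5.8, 7.0, 8.9, 10.6, 16.2, 15.6, 11.5.
Cumulative: 2.6, 17.3, 23.1, 30.1, 39.0, 49.6, 65.8, 81.4, 92.9.
The total first reaches 54 DD on day 7.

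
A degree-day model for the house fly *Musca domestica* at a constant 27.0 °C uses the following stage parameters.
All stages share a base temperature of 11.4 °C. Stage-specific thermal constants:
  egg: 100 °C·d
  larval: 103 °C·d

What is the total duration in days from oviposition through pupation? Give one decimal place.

13.0 days

Daily accumulation at 27.0 °C = 27.0 − 11.4 = 15.6 DD/day.
Total K = 100 + 103 = 203 DD.
Total duration = 203 / 15.6 = 13.013 ≈ 13.0 days.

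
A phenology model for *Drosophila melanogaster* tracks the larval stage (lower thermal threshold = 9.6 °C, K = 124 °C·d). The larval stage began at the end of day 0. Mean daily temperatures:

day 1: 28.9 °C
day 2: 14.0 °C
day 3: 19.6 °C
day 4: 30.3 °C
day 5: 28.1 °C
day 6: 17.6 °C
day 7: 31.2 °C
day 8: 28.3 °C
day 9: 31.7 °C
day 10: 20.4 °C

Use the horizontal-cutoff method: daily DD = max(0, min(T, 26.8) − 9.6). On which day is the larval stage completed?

Daily DD above 9.6 °C (capped at 17.2): 17.2, 4.4, 10.0, 17.2, 17.2, 8.0, 17.2, 17.2, 17.2, 10.8.
Cumulative: 17.2, 21.6, 31.6, 48.8, 66.0, 74.0, 91.2, 108.4, 125.6, 136.4.
The total first reaches 124 DD on day 9.

day 9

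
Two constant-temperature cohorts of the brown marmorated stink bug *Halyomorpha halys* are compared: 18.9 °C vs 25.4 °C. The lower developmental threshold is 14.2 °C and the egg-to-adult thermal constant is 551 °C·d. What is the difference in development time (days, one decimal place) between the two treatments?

At 18.9 °C: 551 / (18.9 − 14.2) = 551 / 4.7 = 117.234 d.
At 25.4 °C: 551 / (25.4 − 14.2) = 551 / 11.2 = 49.196 d.
Difference = |117.234 − 49.196| = 68.038 ≈ 68.0 days.

68.0 days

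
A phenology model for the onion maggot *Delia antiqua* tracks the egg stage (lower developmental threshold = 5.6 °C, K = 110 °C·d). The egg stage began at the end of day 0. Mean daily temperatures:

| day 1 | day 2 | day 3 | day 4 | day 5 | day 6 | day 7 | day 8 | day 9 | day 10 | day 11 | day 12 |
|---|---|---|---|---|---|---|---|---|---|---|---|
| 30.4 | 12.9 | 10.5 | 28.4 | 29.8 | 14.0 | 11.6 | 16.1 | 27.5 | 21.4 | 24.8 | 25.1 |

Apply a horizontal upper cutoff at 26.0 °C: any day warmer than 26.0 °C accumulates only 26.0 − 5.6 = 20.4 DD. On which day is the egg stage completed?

Daily DD above 5.6 °C (capped at 20.4): 20.4, 7.3, 4.9, 20.4, 20.4, 8.4, 6.0, 10.5, 20.4, 15.8, 19.2, 19.5.
Cumulative: 20.4, 27.7, 32.6, 53.0, 73.4, 81.8, 87.8, 98.3, 118.7, 134.5, 153.7, 173.2.
The total first reaches 110 DD on day 9.

day 9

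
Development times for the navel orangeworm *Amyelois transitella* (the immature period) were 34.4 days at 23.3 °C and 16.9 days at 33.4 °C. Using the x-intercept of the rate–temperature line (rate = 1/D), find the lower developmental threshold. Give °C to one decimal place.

Under the model K = D·(T − T_b), so D₁·(T₁ − T_b) = D₂·(T₂ − T_b).
34.4·(23.3 − T_b) = 16.9·(33.4 − T_b)
T_b = (34.4·23.3 − 16.9·33.4) / (34.4 − 16.9) = 237.06 / 17.5 = 13.546 °C ≈ 13.5 °C.

13.5 °C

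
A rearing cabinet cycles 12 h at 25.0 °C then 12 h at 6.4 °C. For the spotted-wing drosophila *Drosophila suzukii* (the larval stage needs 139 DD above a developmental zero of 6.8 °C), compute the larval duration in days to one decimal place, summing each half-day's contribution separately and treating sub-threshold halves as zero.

15.3 days

Day half: max(0, 25.0 − 6.8) × 0.5 = 18.2 × 0.5 = 9.10 DD.
Night half: max(0, 6.4 − 6.8) × 0.5 = 0.0 × 0.5 = 0.00 DD.
Per 24 h: 9.10 DD/day.
Duration = 139 / 9.10 = 15.275 ≈ 15.3 days.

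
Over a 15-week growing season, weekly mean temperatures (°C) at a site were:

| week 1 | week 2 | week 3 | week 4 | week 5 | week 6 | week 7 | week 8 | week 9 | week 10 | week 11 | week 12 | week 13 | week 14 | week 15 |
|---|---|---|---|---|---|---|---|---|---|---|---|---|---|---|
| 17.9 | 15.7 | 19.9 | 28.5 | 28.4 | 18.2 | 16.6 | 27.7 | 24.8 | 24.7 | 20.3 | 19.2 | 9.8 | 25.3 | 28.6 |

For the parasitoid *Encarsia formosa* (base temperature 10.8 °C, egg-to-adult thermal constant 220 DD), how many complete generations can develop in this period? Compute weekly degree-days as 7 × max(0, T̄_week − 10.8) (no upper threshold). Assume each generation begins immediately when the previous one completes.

5 generations

Weekly DD (7 × max(0, T̄ − 10.8)): 49.7, 34.3, 63.7, 123.9, 123.2, 51.8, 40.6, 118.3, 98.0, 97.3, 66.5, 58.8, 0.0, 101.5, 124.6.
Season total = 1152.2 DD.
Complete generations = ⌊1152.2 / 220⌋ = 5.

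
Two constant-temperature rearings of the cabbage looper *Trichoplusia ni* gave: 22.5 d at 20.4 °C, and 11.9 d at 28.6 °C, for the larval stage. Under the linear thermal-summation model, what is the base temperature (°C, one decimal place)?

Linear rate model ⇒ the product D·(T − T_b) is constant across temperatures.
22.5·(20.4 − T_b) = 11.9·(28.6 − T_b)
T_b = (22.5·20.4 − 11.9·28.6) / (22.5 − 11.9) = 118.66 / 10.6 = 11.194 °C ≈ 11.2 °C.

11.2 °C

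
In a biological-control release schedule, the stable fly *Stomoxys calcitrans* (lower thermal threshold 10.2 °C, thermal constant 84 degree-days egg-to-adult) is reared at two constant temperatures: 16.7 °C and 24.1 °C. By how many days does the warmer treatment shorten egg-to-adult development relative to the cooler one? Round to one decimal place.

At 16.7 °C: 84 / (16.7 − 10.2) = 84 / 6.5 = 12.923 d.
At 24.1 °C: 84 / (24.1 − 10.2) = 84 / 13.9 = 6.043 d.
Difference = |12.923 − 6.043| = 6.880 ≈ 6.9 days.

6.9 days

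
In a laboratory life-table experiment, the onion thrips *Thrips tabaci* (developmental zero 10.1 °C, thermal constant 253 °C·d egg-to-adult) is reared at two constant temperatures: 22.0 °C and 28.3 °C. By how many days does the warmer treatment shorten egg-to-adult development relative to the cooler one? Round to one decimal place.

7.4 days

At 22.0 °C: 253 / (22.0 − 10.1) = 253 / 11.9 = 21.261 d.
At 28.3 °C: 253 / (28.3 − 10.1) = 253 / 18.2 = 13.901 d.
Difference = |21.261 − 13.901| = 7.359 ≈ 7.4 days.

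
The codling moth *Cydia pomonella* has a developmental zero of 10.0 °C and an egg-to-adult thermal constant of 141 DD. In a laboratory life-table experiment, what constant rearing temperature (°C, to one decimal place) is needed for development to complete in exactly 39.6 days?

Required daily accumulation = 141 / 39.6 = 3.561 DD/day.
T = T_base + 3.561 = 10.0 + 3.561 = 13.561 ≈ 13.6 °C.

13.6 °C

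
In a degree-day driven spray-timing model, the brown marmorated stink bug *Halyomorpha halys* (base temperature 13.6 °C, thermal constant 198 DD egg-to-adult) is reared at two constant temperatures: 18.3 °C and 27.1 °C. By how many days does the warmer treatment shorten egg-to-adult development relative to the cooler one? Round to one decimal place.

At 18.3 °C: 198 / (18.3 − 13.6) = 198 / 4.7 = 42.128 d.
At 27.1 °C: 198 / (27.1 − 13.6) = 198 / 13.5 = 14.667 d.
Difference = |42.128 − 14.667| = 27.461 ≈ 27.5 days.

27.5 days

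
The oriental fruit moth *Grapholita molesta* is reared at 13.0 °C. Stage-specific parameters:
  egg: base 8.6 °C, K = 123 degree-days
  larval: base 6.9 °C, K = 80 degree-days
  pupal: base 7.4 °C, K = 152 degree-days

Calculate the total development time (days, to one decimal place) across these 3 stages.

68.2 days

egg: 123 / (13.0 − 8.6) = 123 / 4.4 = 27.955 d.
larval: 80 / (13.0 − 6.9) = 80 / 6.1 = 13.115 d.
pupal: 152 / (13.0 − 7.4) = 152 / 5.6 = 27.143 d.
Sum = 68.212 ≈ 68.2 days.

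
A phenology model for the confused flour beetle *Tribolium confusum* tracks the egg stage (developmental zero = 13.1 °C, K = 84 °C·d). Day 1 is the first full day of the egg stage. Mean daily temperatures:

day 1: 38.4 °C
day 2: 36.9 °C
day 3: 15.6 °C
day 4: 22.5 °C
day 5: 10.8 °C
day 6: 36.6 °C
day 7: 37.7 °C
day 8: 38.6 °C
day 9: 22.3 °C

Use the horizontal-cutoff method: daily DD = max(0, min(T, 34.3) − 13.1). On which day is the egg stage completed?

Daily DD above 13.1 °C (capped at 21.2): 21.2, 21.2, 2.5, 9.4, 0.0, 21.2, 21.2, 21.2, 9.2.
Cumulative: 21.2, 42.4, 44.9, 54.3, 54.3, 75.5, 96.7, 117.9, 127.1.
The total first reaches 84 DD on day 7.

day 7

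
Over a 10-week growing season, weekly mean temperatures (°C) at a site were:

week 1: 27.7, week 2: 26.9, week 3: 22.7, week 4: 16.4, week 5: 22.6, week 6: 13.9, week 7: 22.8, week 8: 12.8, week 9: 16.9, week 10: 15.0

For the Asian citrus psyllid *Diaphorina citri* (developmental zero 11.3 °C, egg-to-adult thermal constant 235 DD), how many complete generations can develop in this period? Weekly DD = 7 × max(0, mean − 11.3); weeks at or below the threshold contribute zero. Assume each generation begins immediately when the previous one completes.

2 generations

Weekly DD (7 × max(0, T̄ − 11.3)): 114.8, 109.2, 79.8, 35.7, 79.1, 18.2, 80.5, 10.5, 39.2, 25.9.
Season total = 592.9 DD.
Complete generations = ⌊592.9 / 235⌋ = 2.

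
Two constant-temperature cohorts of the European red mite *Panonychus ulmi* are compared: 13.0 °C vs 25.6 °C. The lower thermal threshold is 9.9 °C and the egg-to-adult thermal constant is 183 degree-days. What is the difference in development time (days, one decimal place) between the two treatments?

47.4 days

At 13.0 °C: 183 / (13.0 − 9.9) = 183 / 3.1 = 59.032 d.
At 25.6 °C: 183 / (25.6 − 9.9) = 183 / 15.7 = 11.656 d.
Difference = |59.032 − 11.656| = 47.376 ≈ 47.4 days.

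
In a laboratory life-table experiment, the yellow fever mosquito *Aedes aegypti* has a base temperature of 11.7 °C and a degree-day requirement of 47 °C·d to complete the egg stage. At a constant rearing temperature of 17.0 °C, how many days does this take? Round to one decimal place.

Daily accumulation = 17.0 − 11.7 = 5.3 DD/day.
Duration = 47 / 5.3 = 8.868 ≈ 8.9 days.

8.9 days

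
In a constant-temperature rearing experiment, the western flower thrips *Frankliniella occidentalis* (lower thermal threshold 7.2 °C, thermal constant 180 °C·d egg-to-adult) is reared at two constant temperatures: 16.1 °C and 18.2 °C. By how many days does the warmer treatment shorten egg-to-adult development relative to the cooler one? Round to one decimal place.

At 16.1 °C: 180 / (16.1 − 7.2) = 180 / 8.9 = 20.225 d.
At 18.2 °C: 180 / (18.2 − 7.2) = 180 / 11.0 = 16.364 d.
Difference = |20.225 − 16.364| = 3.861 ≈ 3.9 days.

3.9 days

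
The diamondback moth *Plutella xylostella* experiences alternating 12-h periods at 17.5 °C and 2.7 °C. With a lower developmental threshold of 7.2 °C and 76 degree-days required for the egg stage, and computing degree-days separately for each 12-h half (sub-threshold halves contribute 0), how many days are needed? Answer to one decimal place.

Day half: max(0, 17.5 − 7.2) × 0.5 = 10.3 × 0.5 = 5.15 DD.
Night half: max(0, 2.7 − 7.2) × 0.5 = 0.0 × 0.5 = 0.00 DD.
Per 24 h: 5.15 DD/day.
Duration = 76 / 5.15 = 14.757 ≈ 14.8 days.

14.8 days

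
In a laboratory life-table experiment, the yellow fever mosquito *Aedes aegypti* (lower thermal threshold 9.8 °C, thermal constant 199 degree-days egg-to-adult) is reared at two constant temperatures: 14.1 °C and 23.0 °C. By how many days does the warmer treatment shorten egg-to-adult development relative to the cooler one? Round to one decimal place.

31.2 days

At 14.1 °C: 199 / (14.1 − 9.8) = 199 / 4.3 = 46.279 d.
At 23.0 °C: 199 / (23.0 − 9.8) = 199 / 13.2 = 15.076 d.
Difference = |46.279 − 15.076| = 31.203 ≈ 31.2 days.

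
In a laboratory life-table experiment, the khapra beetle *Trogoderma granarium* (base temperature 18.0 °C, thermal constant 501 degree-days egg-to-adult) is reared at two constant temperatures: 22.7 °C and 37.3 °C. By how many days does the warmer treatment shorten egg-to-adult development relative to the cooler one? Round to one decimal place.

At 22.7 °C: 501 / (22.7 − 18.0) = 501 / 4.7 = 106.596 d.
At 37.3 °C: 501 / (37.3 − 18.0) = 501 / 19.3 = 25.959 d.
Difference = |106.596 − 25.959| = 80.637 ≈ 80.6 days.

80.6 days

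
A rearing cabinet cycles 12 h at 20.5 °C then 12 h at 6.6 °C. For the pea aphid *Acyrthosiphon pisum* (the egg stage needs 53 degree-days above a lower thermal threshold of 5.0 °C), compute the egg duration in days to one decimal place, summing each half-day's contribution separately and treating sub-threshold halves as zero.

Day half: max(0, 20.5 − 5.0) × 0.5 = 15.5 × 0.5 = 7.75 DD.
Night half: max(0, 6.6 − 5.0) × 0.5 = 1.6 × 0.5 = 0.80 DD.
Per 24 h: 8.55 DD/day.
Duration = 53 / 8.55 = 6.199 ≈ 6.2 days.

6.2 days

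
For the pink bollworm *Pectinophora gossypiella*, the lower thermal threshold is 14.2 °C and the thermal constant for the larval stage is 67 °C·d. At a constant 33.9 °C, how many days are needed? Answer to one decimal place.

3.4 days

Daily accumulation = 33.9 − 14.2 = 19.7 DD/day.
Duration = 67 / 19.7 = 3.401 ≈ 3.4 days.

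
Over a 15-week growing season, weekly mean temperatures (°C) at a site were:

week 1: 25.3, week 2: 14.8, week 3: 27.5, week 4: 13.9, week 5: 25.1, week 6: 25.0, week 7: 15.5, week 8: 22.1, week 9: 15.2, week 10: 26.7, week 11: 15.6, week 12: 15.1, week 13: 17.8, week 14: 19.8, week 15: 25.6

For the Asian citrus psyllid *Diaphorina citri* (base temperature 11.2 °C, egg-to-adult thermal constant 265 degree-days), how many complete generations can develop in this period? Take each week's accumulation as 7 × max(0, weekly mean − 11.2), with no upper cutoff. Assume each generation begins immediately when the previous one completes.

Weekly DD (7 × max(0, T̄ − 11.2)): 98.7, 25.2, 114.1, 18.9, 97.3, 96.6, 30.1, 76.3, 28.0, 108.5, 30.8, 27.3, 46.2, 60.2, 100.8.
Season total = 959.0 DD.
Complete generations = ⌊959.0 / 265⌋ = 3.

3 generations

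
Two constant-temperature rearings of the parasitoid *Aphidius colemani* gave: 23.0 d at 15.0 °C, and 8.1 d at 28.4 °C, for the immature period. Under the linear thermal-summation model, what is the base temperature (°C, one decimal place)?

Linear rate model ⇒ the product D·(T − T_b) is constant across temperatures.
23.0·(15.0 − T_b) = 8.1·(28.4 − T_b)
T_b = (23.0·15.0 − 8.1·28.4) / (23.0 − 8.1) = 114.96 / 14.9 = 7.715 °C ≈ 7.7 °C.

7.7 °C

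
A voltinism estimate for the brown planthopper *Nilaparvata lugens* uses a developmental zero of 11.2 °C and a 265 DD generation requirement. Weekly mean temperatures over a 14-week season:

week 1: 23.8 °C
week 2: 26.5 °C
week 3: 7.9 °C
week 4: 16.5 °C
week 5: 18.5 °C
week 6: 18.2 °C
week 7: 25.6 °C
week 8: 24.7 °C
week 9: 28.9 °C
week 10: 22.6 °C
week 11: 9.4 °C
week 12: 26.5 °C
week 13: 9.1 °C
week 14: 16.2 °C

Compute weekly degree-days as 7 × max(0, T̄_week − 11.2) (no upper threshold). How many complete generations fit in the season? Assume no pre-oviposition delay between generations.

3 generations

Weekly DD (7 × max(0, T̄ − 11.2)): 88.2, 107.1, 0.0, 37.1, 51.1, 49.0, 100.8, 94.5, 123.9, 79.8, 0.0, 107.1, 0.0, 35.0.
Season total = 873.6 DD.
Complete generations = ⌊873.6 / 265⌋ = 3.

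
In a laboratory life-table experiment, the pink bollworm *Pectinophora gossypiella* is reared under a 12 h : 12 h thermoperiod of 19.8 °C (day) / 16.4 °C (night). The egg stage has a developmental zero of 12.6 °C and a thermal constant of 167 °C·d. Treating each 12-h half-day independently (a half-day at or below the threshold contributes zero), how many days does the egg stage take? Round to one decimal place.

30.4 days

Day half: max(0, 19.8 − 12.6) × 0.5 = 7.2 × 0.5 = 3.60 DD.
Night half: max(0, 16.4 − 12.6) × 0.5 = 3.8 × 0.5 = 1.90 DD.
Per 24 h: 5.50 DD/day.
Duration = 167 / 5.50 = 30.364 ≈ 30.4 days.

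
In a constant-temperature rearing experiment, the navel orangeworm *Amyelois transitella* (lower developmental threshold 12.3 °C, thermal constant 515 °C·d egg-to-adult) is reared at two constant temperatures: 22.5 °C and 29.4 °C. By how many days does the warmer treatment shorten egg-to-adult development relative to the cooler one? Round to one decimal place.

At 22.5 °C: 515 / (22.5 − 12.3) = 515 / 10.2 = 50.490 d.
At 29.4 °C: 515 / (29.4 − 12.3) = 515 / 17.1 = 30.117 d.
Difference = |50.490 − 30.117| = 20.373 ≈ 20.4 days.

20.4 days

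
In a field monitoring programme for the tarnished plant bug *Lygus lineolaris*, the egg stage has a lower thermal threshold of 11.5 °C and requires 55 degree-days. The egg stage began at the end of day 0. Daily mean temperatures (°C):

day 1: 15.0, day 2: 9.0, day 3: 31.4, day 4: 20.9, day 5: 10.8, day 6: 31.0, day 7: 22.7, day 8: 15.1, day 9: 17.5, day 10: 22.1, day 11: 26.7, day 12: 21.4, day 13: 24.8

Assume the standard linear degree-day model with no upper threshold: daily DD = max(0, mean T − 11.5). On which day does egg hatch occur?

day 7

Daily DD above 11.5 °C: 3.5, 0.0, 19.9, 9.4, 0.0, 19.5, 11.2, 3.6, 6.0, 10.6, 15.2, 9.9, 13.3.
Cumulative: 3.5, 3.5, 23.4, 32.8, 32.8, 52.3, 63.5, 67.1, 73.1, 83.7, 98.9, 108.8, 122.1.
The total first reaches 55 DD on day 7.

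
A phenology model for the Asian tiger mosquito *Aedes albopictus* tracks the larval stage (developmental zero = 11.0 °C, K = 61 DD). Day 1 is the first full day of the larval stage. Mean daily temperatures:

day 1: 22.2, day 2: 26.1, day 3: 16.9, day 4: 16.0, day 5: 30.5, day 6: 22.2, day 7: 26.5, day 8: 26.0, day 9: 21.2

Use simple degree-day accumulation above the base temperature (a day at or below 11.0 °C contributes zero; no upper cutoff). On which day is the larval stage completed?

day 6

Daily DD above 11.0 °C: 11.2, 15.1, 5.9, 5.0, 19.5, 11.2, 15.5, 15.0, 10.2.
Cumulative: 11.2, 26.3, 32.2, 37.2, 56.7, 67.9, 83.4, 98.4, 108.6.
The total first reaches 61 DD on day 6.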